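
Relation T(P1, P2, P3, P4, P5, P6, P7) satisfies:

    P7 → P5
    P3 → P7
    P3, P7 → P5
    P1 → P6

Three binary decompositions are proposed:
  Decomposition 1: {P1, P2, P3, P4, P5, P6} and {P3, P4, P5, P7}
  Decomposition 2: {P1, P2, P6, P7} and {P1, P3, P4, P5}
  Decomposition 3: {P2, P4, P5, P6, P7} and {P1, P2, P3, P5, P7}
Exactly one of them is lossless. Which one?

Decomposition 1: common = {P3, P4, P5}, closure = {P3, P4, P5, P7} → lossless.
Decomposition 2: common = {P1}, closure = {P1, P6} → lossy.
Decomposition 3: common = {P2, P5, P7}, closure = {P2, P5, P7} → lossy.

Decomposition 1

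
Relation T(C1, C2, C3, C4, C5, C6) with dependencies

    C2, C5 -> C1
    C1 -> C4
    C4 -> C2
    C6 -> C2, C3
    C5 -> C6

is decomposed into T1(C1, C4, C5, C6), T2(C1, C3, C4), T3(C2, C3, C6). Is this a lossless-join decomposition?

Chase test. Columns are C1, C2, C3, C4, C5, C6; row i has aⱼ where attribute j ∈ Ti, else bᵢⱼ.
Initial tableau (one row per fragment):
  row 1: a1 b12 b13 a4 a5 a6
  row 2: a1 b22 a3 a4 b25 b26
  row 3: b31 a2 a3 b34 b35 a6
Rows 1 and 2 agree on C4; apply C4→C2 and equate their C2 entries.
Rows 1 and 3 agree on C6; apply C6→C2, C3 and equate their C2, C3 entries.
Row 1 is now all distinguished symbols — the join is lossless.

Yes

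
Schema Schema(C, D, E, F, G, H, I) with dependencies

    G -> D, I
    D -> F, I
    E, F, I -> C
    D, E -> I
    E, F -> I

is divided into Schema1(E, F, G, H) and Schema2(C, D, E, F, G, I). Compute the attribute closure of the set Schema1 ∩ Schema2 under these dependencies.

C, D, E, F, G, I

Schema1 ∩ Schema2 = {E, F, G}.
G → D, I applies, adding D, I
E, F, I → C applies, adding C
Closure: {C, D, E, F, G, I}.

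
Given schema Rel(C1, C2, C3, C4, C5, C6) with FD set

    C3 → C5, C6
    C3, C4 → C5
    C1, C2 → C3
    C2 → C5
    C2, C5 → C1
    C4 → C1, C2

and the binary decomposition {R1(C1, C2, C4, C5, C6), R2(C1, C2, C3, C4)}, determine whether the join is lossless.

Common attributes: R1 ∩ R2 = {C1, C2, C4}.
Closure of {C1, C2, C4}: C1, C2 → C3 applies, adding C3; C2 → C5 applies, adding C5; C3 → C5, C6 applies, adding C6. So (C1, C2, C4)⁺ = {C1, C2, C3, C4, C5, C6}.
This closure contains every attribute of R1, so R1 ∩ R2 → R1. The join is lossless.

Yes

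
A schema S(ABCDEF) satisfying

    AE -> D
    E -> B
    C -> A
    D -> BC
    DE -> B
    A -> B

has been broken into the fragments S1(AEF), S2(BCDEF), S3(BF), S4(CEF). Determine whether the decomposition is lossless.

Chase test. Columns are ABCDEF; row i has aⱼ where attribute j ∈ Si, else bᵢⱼ.
Initial tableau (one row per fragment):
  row 1: a1 b12 b13 b14 a5 a6
  row 2: b21 a2 a3 a4 a5 a6
  row 3: b31 a2 b33 b34 b35 a6
  row 4: b41 b42 a3 b44 a5 a6
Rows 1 and 2 agree on E; apply E→B and equate their B entries.
Rows 1 and 4 agree on E; apply E→B and equate their B entries.
Rows 2 and 4 agree on C; apply C→A and equate their A entries.
Rows 2 and 4 agree on AE; apply AE→D and equate their D entries.
No row becomes fully distinguished — the join is lossy.

No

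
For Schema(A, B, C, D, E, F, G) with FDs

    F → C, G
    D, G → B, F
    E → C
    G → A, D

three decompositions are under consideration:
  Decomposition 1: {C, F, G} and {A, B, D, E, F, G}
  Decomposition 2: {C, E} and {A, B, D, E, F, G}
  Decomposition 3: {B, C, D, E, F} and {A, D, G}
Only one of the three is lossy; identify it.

Decomposition 3

Decomposition 1: common = {F, G}, closure = {A, B, C, D, F, G} → lossless.
Decomposition 2: common = {E}, closure = {C, E} → lossless.
Decomposition 3: common = {D}, closure = {D} → lossy.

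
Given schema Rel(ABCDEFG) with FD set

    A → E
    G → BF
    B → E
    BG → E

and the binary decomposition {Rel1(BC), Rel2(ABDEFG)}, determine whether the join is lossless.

Common attributes: Rel1 ∩ Rel2 = {B}.
Closure of {B}: B → E applies, adding E. So (B)⁺ = {BE}.
The closure contains neither all of Rel1 = {BC} nor all of Rel2 = {ABDEFG}, so the common attributes are not a superkey of either fragment. The join is lossy.

No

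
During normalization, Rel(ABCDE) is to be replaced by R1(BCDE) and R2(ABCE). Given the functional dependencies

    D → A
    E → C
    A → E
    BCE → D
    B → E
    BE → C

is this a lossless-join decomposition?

Common attributes: R1 ∩ R2 = {BCE}.
Closure of {BCE}: BCE → D applies, adding D; D → A applies, adding A. So (BCE)⁺ = {ABCDE}.
This closure contains every attribute of R1, so R1 ∩ R2 → R1. The join is lossless.

Yes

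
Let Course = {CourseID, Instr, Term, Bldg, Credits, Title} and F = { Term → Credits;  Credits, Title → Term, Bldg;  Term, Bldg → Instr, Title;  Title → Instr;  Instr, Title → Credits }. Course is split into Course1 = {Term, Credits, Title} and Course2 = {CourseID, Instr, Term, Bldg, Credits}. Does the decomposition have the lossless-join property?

Common attributes: Course1 ∩ Course2 = {Term, Credits}.
No dependency enlarges {Term, Credits}, so (Term, Credits)⁺ = {Term, Credits}.
The closure contains neither all of Course1 = {Term, Credits, Title} nor all of Course2 = {CourseID, Instr, Term, Bldg, Credits}, so the common attributes are not a superkey of either fragment. The join is lossy.

No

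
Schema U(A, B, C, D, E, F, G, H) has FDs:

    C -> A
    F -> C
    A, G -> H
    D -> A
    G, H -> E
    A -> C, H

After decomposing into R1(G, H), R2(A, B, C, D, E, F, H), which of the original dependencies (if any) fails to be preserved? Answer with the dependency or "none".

G, H -> E

Check G, H → E: no single fragment contains all of {E, G, H}, and the restricted closure of {G, H} across the fragments never reaches {E}.
C → A is preserved.
F → C is preserved.
A, G → H is preserved.
D → A is preserved.
A → C, H is preserved.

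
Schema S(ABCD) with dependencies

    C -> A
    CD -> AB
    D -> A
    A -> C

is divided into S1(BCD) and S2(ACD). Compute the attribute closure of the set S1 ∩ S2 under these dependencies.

S1 ∩ S2 = {CD}.
C → A applies, adding A
CD → AB applies, adding B
Closure: {ABCD}.

ABCD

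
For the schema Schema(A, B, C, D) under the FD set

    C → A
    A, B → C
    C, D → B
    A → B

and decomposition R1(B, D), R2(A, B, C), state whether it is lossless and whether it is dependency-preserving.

Lossless test: (B)⁺ = {B}, which is a superkey of neither fragment — lossy.
Dependency preservation: C, D → B is not contained in any single fragment, but the restricted closure of its left-hand side across the fragments still reaches the right-hand side; the remaining FDs each lie inside some fragment. All dependencies are preserved.

lossy but dependency-preserving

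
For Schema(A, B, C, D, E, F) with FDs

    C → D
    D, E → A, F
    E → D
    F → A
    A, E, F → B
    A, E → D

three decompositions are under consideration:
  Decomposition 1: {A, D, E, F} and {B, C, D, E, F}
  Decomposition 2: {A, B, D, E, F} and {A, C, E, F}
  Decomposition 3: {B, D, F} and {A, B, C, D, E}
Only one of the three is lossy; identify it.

Decomposition 1: common = {D, E, F}, closure = {A, B, D, E, F} → lossless.
Decomposition 2: common = {A, E, F}, closure = {A, B, D, E, F} → lossless.
Decomposition 3: common = {B, D}, closure = {B, D} → lossy.

Decomposition 3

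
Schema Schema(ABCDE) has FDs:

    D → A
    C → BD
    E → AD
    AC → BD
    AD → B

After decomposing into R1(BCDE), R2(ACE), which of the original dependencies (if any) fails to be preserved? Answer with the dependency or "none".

Check D → A: no single fragment contains all of {AD}, and the restricted closure of {D} across the fragments never reaches {A}.
C → BD is preserved.
E → AD is preserved.
AC → BD is preserved.
AD → B is preserved.

D → A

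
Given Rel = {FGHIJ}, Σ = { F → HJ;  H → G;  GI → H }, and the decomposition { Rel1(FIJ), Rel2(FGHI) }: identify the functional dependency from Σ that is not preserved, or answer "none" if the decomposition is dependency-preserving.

none

F → HJ: restricted closure across fragments reaches HJ.
H → G lies within Rel2.
GI → H lies within Rel2.
Every dependency is enforceable on the fragments, so the decomposition is dependency-preserving.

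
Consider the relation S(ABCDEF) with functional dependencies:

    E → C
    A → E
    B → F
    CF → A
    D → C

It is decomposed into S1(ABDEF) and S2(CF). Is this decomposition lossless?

No

Common attributes: S1 ∩ S2 = {F}.
No dependency enlarges {F}, so (F)⁺ = {F}.
The closure contains neither all of S1 = {ABDEF} nor all of S2 = {CF}, so the common attributes are not a superkey of either fragment. The join is lossy.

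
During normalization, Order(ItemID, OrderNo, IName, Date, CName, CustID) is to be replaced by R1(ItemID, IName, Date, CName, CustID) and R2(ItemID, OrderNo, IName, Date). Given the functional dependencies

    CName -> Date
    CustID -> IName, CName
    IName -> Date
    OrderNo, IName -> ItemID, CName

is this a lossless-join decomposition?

No

Common attributes: R1 ∩ R2 = {ItemID, IName, Date}.
No dependency enlarges {ItemID, IName, Date}, so (ItemID, IName, Date)⁺ = {ItemID, IName, Date}.
The closure contains neither all of R1 = {ItemID, IName, Date, CName, CustID} nor all of R2 = {ItemID, OrderNo, IName, Date}, so the common attributes are not a superkey of either fragment. The join is lossy.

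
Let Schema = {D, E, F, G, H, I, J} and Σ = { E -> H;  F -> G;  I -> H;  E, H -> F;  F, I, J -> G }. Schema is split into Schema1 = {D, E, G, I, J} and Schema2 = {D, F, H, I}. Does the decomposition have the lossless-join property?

No

Common attributes: Schema1 ∩ Schema2 = {D, I}.
Closure of {D, I}: I → H applies, adding H. So (D, I)⁺ = {D, H, I}.
The closure contains neither all of Schema1 = {D, E, G, I, J} nor all of Schema2 = {D, F, H, I}, so the common attributes are not a superkey of either fragment. The join is lossy.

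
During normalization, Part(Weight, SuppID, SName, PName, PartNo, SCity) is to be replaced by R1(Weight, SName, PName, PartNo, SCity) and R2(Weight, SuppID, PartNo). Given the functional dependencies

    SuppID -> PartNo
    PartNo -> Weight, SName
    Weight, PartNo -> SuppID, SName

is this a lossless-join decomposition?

Yes

Common attributes: R1 ∩ R2 = {Weight, PartNo}.
Closure of {Weight, PartNo}: PartNo → Weight, SName applies, adding SName; Weight, PartNo → SuppID, SName applies, adding SuppID. So (Weight, PartNo)⁺ = {Weight, SuppID, SName, PartNo}.
This closure contains every attribute of R2, so R1 ∩ R2 → R2. The join is lossless.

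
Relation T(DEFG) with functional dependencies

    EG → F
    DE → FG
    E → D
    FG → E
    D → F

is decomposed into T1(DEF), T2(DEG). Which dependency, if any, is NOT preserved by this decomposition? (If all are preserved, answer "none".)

Check FG → E: no single fragment contains all of {EFG}, and the restricted closure of {FG} across the fragments never reaches {E}.
EG → F is preserved.
DE → FG is preserved.
E → D is preserved.
D → F is preserved.

FG → E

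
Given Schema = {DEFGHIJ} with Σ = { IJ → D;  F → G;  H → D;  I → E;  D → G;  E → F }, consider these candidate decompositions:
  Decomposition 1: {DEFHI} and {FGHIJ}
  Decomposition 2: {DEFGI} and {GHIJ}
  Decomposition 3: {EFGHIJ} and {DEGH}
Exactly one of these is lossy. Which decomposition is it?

Decomposition 2

Decomposition 1: common = {FHI}, closure = {DEFGHI} → lossless.
Decomposition 2: common = {GI}, closure = {EFGI} → lossy.
Decomposition 3: common = {EGH}, closure = {DEFGH} → lossless.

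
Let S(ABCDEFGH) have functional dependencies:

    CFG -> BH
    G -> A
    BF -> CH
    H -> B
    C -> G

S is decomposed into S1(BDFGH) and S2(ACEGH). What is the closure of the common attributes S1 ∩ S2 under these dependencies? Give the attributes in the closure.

ABGH

S1 ∩ S2 = {GH}.
G → A applies, adding A
H → B applies, adding B
Closure: {ABGH}.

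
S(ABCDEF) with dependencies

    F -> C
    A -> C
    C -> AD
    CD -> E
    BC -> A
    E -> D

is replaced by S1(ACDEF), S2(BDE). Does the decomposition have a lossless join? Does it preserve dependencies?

lossy but dependency-preserving

Lossless test: (DE)⁺ = {DE}, which is a superkey of neither fragment — lossy.
Dependency preservation: BC → A is not contained in any single fragment, but the restricted closure of its left-hand side across the fragments still reaches the right-hand side; the remaining FDs each lie inside some fragment. All dependencies are preserved.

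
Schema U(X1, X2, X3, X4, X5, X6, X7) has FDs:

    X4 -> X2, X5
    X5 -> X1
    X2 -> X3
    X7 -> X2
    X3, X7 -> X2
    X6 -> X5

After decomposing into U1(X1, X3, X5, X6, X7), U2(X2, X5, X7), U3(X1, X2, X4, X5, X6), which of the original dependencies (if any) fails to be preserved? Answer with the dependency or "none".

X2 -> X3

Check X2 → X3: no single fragment contains all of {X2, X3}, and the restricted closure of {X2} across the fragments never reaches {X3}.
X4 → X2, X5 is preserved.
X5 → X1 is preserved.
X7 → X2 is preserved.
X3, X7 → X2 is preserved.
X6 → X5 is preserved.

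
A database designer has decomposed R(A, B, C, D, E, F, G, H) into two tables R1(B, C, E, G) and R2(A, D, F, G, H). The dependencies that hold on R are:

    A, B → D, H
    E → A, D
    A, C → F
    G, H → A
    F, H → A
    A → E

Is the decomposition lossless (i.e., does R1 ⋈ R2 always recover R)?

No

Common attributes: R1 ∩ R2 = {G}.
No dependency enlarges {G}, so (G)⁺ = {G}.
The closure contains neither all of R1 = {B, C, E, G} nor all of R2 = {A, D, F, G, H}, so the common attributes are not a superkey of either fragment. The join is lossy.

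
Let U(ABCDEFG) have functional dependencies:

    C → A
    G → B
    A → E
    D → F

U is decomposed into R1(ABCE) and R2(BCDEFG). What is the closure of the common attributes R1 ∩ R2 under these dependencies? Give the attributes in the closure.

ABCE

R1 ∩ R2 = {BCE}.
C → A applies, adding A
Closure: {ABCE}.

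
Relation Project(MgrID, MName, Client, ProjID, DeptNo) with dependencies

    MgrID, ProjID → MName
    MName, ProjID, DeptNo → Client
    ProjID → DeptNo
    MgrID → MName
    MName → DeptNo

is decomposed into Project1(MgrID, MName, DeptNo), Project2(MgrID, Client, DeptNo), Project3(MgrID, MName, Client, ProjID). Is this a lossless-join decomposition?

Yes

Chase test. Columns are MgrID, MName, Client, ProjID, DeptNo; row i has aⱼ where attribute j ∈ Projecti, else bᵢⱼ.
Initial tableau (one row per fragment):
  row 1: a1 a2 b13 b14 a5
  row 2: a1 b22 a3 b24 a5
  row 3: a1 a2 a3 a4 b35
Rows 1 and 2 agree on MgrID; apply MgrID→MName and equate their MName entries.
Rows 1 and 3 agree on MName; apply MName→DeptNo and equate their DeptNo entries.
Row 3 is now all distinguished symbols — the join is lossless.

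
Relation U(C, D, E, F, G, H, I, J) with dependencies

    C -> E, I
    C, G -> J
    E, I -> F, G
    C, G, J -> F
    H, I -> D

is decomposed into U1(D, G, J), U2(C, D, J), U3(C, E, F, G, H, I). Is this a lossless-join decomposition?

Chase test. Columns are C, D, E, F, G, H, I, J; row i has aⱼ where attribute j ∈ Ui, else bᵢⱼ.
Initial tableau (one row per fragment):
  row 1: b11 a2 b13 b14 a5 b16 b17 a8
  row 2: a1 a2 b23 b24 b25 b26 b27 a8
  row 3: a1 b32 a3 a4 a5 a6 a7 b38
Rows 2 and 3 agree on C; apply C→E, I and equate their E, I entries.
Rows 2 and 3 agree on E, I; apply E, I→F, G and equate their F, G entries.
Rows 2 and 3 agree on C, G; apply C, G→J and equate their J entries.
No row becomes fully distinguished — the join is lossy.

No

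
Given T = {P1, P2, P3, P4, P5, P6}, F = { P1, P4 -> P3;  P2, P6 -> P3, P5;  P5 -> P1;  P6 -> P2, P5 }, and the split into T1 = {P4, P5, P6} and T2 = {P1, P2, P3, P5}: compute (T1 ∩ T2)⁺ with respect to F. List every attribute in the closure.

T1 ∩ T2 = {P5}.
P5 → P1 applies, adding P1
Closure: {P1, P5}.

P1, P5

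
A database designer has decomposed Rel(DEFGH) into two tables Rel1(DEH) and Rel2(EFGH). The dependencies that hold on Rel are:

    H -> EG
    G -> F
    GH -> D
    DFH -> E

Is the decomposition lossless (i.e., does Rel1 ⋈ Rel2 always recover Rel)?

Yes

Common attributes: Rel1 ∩ Rel2 = {EH}.
Closure of {EH}: H → EG applies, adding G; G → F applies, adding F; GH → D applies, adding D. So (EH)⁺ = {DEFGH}.
This closure contains every attribute of Rel1, so Rel1 ∩ Rel2 → Rel1. The join is lossless.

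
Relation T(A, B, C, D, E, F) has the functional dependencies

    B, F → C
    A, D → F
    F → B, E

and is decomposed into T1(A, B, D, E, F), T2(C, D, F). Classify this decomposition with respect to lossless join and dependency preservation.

Lossless test: (D, F)⁺ = {B, C, D, E, F}, which contains all of one fragment — lossless.
Dependency preservation: B, F → C is not contained in any single fragment, but the restricted closure of its left-hand side across the fragments still reaches the right-hand side; the remaining FDs each lie inside some fragment. All dependencies are preserved.

lossless and dependency-preserving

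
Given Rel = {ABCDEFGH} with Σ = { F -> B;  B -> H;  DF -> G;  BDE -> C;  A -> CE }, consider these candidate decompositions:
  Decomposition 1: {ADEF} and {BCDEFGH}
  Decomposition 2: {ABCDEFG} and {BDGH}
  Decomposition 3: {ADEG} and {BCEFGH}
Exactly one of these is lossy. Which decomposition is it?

Decomposition 3

Decomposition 1: common = {DEF}, closure = {BCDEFGH} → lossless.
Decomposition 2: common = {BDG}, closure = {BDGH} → lossless.
Decomposition 3: common = {EG}, closure = {EG} → lossy.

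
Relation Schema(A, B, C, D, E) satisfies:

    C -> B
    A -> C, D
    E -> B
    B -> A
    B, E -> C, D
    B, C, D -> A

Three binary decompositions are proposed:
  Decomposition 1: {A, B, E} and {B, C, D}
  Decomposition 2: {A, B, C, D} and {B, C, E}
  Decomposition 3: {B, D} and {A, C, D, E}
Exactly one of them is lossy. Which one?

Decomposition 1: common = {B}, closure = {A, B, C, D} → lossless.
Decomposition 2: common = {B, C}, closure = {A, B, C, D} → lossless.
Decomposition 3: common = {D}, closure = {D} → lossy.

Decomposition 3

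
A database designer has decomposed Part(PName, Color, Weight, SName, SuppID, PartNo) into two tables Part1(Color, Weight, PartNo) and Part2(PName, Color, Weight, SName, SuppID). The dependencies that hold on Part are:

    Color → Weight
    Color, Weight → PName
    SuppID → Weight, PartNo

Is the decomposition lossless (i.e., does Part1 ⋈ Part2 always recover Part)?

Common attributes: Part1 ∩ Part2 = {Color, Weight}.
Closure of {Color, Weight}: Color, Weight → PName applies, adding PName. So (Color, Weight)⁺ = {PName, Color, Weight}.
The closure contains neither all of Part1 = {Color, Weight, PartNo} nor all of Part2 = {PName, Color, Weight, SName, SuppID}, so the common attributes are not a superkey of either fragment. The join is lossy.

No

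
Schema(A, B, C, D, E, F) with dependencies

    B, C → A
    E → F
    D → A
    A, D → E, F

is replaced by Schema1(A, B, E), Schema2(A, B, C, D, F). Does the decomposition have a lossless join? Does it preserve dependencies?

Lossless test: (A, B)⁺ = {A, B}, which is a superkey of neither fragment — lossy.
Dependency preservation: the restricted closure of {E} across the fragments never reaches {F}, so E → F cannot be enforced without a join — not preserved.

lossy and not dependency-preserving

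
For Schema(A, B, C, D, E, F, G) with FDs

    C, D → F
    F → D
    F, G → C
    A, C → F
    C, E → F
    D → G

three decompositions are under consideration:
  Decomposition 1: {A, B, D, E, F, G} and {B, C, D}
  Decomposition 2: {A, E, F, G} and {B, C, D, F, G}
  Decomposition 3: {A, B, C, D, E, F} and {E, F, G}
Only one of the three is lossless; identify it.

Decomposition 3

Decomposition 1: common = {B, D}, closure = {B, D, G} → lossy.
Decomposition 2: common = {F, G}, closure = {C, D, F, G} → lossy.
Decomposition 3: common = {E, F}, closure = {C, D, E, F, G} → lossless.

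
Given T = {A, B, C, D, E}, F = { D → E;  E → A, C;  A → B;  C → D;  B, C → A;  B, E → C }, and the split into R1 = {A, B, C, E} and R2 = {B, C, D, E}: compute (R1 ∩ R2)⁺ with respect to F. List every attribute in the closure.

A, B, C, D, E

R1 ∩ R2 = {B, C, E}.
E → A, C applies, adding A
C → D applies, adding D
Closure: {A, B, C, D, E}.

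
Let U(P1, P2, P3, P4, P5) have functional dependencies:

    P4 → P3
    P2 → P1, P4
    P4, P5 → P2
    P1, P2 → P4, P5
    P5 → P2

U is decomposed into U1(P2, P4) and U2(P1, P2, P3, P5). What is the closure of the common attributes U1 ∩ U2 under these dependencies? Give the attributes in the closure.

U1 ∩ U2 = {P2}.
P2 → P1, P4 applies, adding P1, P4
P1, P2 → P4, P5 applies, adding P5
P4 → P3 applies, adding P3
Closure: {P1, P2, P3, P4, P5}.

P1, P2, P3, P4, P5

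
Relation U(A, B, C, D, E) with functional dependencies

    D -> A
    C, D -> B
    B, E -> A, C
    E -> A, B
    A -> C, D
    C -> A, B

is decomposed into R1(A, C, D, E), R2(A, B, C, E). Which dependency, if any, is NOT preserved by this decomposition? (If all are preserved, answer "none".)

none

D → A lies within R1.
C, D → B: restricted closure across fragments reaches B.
B, E → A, C lies within R2.
E → A, B lies within R2.
A → C, D lies within R1.
C → A, B lies within R2.
Every dependency is enforceable on the fragments, so the decomposition is dependency-preserving.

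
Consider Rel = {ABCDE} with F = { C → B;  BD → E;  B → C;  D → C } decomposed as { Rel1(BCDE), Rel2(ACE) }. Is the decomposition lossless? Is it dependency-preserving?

lossy but dependency-preserving

Lossless test: (CE)⁺ = {BCE}, which is a superkey of neither fragment — lossy.
Dependency preservation: every FD's attributes lie within a single fragment, so each can be enforced locally — preserved.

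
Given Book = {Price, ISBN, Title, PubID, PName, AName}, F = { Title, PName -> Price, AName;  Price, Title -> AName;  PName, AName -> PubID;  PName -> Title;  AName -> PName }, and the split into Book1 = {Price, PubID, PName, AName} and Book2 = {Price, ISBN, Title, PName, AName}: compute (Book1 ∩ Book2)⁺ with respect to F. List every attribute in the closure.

Book1 ∩ Book2 = {Price, PName, AName}.
PName, AName → PubID applies, adding PubID
PName → Title applies, adding Title
Closure: {Price, Title, PubID, PName, AName}.

Price, Title, PubID, PName, AName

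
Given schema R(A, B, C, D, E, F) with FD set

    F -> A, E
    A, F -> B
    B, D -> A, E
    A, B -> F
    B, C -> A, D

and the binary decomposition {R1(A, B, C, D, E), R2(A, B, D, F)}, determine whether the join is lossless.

Common attributes: R1 ∩ R2 = {A, B, D}.
Closure of {A, B, D}: B, D → A, E applies, adding E; A, B → F applies, adding F. So (A, B, D)⁺ = {A, B, D, E, F}.
This closure contains every attribute of R2, so R1 ∩ R2 → R2. The join is lossless.

Yes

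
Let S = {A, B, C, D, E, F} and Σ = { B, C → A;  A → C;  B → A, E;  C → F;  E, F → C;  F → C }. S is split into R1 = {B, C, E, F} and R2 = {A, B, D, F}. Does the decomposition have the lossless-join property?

Yes

Common attributes: R1 ∩ R2 = {B, F}.
Closure of {B, F}: B → A, E applies, adding A, E; E, F → C applies, adding C. So (B, F)⁺ = {A, B, C, E, F}.
This closure contains every attribute of R1, so R1 ∩ R2 → R1. The join is lossless.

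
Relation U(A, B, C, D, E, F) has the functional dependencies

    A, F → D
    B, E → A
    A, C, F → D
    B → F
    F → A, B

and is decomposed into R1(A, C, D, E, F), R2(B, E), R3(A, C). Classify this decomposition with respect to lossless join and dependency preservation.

lossy and not dependency-preserving

Lossless test (chase): applying each FD to every pair of rows produces no changes in the tableau, so no row becomes fully distinguished — the join is lossy.
Dependency preservation: the restricted closure of {B, E} across the fragments never reaches {A}, so B, E → A cannot be enforced without a join — not preserved.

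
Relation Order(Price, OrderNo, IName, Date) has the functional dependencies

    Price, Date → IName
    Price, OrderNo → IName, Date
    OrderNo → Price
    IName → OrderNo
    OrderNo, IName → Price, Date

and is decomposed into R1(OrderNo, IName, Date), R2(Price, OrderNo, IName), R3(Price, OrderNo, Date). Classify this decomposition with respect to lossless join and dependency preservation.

lossless and dependency-preserving

Lossless test (chase): Rows 2 and 3 agree on Price, OrderNo; apply Price, OrderNo→IName, Date and equate their IName, Date entries. Rows 1 and 2 agree on OrderNo; apply OrderNo→Price and equate their Price entries. Row 1 is now all distinguished symbols — the join is lossless.
Dependency preservation: Price, Date → IName; Price, OrderNo → IName, Date; OrderNo, IName → Price, Date are not contained in any single fragment, but the restricted closure of each left-hand side across the fragments still reaches the right-hand side; the remaining FDs each lie inside some fragment. All dependencies are preserved.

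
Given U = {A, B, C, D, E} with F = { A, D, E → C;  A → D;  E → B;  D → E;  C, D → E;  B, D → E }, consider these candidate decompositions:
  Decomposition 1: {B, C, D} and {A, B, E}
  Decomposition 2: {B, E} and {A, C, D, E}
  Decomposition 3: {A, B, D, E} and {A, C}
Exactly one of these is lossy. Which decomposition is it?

Decomposition 1

Decomposition 1: common = {B}, closure = {B} → lossy.
Decomposition 2: common = {E}, closure = {B, E} → lossless.
Decomposition 3: common = {A}, closure = {A, B, C, D, E} → lossless.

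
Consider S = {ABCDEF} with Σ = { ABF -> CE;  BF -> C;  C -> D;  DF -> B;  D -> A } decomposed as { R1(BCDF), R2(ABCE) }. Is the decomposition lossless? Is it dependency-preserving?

Lossless test: (BC)⁺ = {ABCD}, which is a superkey of neither fragment — lossy.
Dependency preservation: the restricted closure of {ABF} across the fragments never reaches {CE}, so ABF → CE cannot be enforced without a join — not preserved.

lossy and not dependency-preserving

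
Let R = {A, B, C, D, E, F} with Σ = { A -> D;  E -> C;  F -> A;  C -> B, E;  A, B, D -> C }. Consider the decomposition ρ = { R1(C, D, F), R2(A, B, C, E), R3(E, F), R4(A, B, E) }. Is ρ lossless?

No

Chase test. Columns are A, B, C, D, E, F; row i has aⱼ where attribute j ∈ Ri, else bᵢⱼ.
Initial tableau (one row per fragment):
  row 1: b11 b12 a3 a4 b15 a6
  row 2: a1 a2 a3 b24 a5 b26
  row 3: b31 b32 b33 b34 a5 a6
  row 4: a1 a2 b43 b44 a5 b46
Rows 2 and 4 agree on A; apply A→D and equate their D entries.
Rows 2 and 3 agree on E; apply E→C and equate their C entries.
Rows 2 and 4 agree on E; apply E→C and equate their C entries.
Rows 1 and 3 agree on F; apply F→A and equate their A entries.
Rows 1 and 2 agree on C; apply C→B, E and equate their B, E entries.
Rows 1 and 3 agree on C; apply C→B, E and equate their B, E entries.
Rows 1 and 3 agree on A; apply A→D and equate their D entries.
No row becomes fully distinguished — the join is lossy.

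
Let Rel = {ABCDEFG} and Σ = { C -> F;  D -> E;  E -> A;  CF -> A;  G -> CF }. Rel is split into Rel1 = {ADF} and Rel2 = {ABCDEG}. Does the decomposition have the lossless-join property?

No

Common attributes: Rel1 ∩ Rel2 = {AD}.
Closure of {AD}: D → E applies, adding E. So (AD)⁺ = {ADE}.
The closure contains neither all of Rel1 = {ADF} nor all of Rel2 = {ABCDEG}, so the common attributes are not a superkey of either fragment. The join is lossy.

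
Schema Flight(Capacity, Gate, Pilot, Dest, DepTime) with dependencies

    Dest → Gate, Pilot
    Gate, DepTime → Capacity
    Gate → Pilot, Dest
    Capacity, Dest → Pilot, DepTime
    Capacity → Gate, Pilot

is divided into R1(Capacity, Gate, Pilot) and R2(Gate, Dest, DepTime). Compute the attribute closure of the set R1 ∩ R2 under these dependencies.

Gate, Pilot, Dest

R1 ∩ R2 = {Gate}.
Gate → Pilot, Dest applies, adding Pilot, Dest
Closure: {Gate, Pilot, Dest}.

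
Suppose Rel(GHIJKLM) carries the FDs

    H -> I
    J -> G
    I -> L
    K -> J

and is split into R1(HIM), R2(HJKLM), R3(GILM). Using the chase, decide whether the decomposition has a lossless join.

Chase test. Columns are GHIJKLM; row i has aⱼ where attribute j ∈ Ri, else bᵢⱼ.
Initial tableau (one row per fragment):
  row 1: b11 a2 a3 b14 b15 b16 a7
  row 2: b21 a2 b23 a4 a5 a6 a7
  row 3: a1 b32 a3 b34 b35 a6 a7
Rows 1 and 2 agree on H; apply H→I and equate their I entries.
Rows 1 and 2 agree on I; apply I→L and equate their L entries.
No row becomes fully distinguished — the join is lossy.

No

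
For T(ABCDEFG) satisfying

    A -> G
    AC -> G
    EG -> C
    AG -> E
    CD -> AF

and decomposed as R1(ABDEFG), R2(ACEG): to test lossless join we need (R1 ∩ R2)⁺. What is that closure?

ACEG

R1 ∩ R2 = {AEG}.
EG → C applies, adding C
Closure: {ACEG}.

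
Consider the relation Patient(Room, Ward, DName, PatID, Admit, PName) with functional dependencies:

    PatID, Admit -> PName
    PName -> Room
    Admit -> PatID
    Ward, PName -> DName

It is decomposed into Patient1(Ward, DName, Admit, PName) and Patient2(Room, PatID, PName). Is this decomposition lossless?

No

Common attributes: Patient1 ∩ Patient2 = {PName}.
Closure of {PName}: PName → Room applies, adding Room. So (PName)⁺ = {Room, PName}.
The closure contains neither all of Patient1 = {Ward, DName, Admit, PName} nor all of Patient2 = {Room, PatID, PName}, so the common attributes are not a superkey of either fragment. The join is lossy.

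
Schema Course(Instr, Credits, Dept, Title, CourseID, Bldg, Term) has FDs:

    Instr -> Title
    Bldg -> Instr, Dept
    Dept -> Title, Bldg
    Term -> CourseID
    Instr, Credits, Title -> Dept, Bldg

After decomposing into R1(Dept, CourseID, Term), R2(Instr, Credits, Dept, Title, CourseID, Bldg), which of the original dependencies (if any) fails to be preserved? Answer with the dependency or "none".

Instr → Title lies within R2.
Bldg → Instr, Dept lies within R2.
Dept → Title, Bldg lies within R2.
Term → CourseID lies within R1.
Instr, Credits, Title → Dept, Bldg lies within R2.
Every dependency is enforceable on the fragments, so the decomposition is dependency-preserving.

none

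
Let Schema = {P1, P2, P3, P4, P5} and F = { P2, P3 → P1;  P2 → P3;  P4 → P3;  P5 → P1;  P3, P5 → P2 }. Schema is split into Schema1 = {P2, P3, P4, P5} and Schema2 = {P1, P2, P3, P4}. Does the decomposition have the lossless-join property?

Common attributes: Schema1 ∩ Schema2 = {P2, P3, P4}.
Closure of {P2, P3, P4}: P2, P3 → P1 applies, adding P1. So (P2, P3, P4)⁺ = {P1, P2, P3, P4}.
This closure contains every attribute of Schema2, so Schema1 ∩ Schema2 → Schema2. The join is lossless.

Yes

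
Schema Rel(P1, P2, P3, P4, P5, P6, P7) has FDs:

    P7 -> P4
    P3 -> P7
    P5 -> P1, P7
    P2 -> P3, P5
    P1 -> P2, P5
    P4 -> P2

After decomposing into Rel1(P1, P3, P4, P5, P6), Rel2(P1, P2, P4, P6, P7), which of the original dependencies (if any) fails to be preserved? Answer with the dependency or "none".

P7 → P4 lies within Rel2.
P3 → P7: restricted closure across fragments reaches P7.
P5 → P1, P7: restricted closure across fragments reaches P1, P7.
P2 → P3, P5: restricted closure across fragments reaches P3, P5.
P1 → P2, P5: restricted closure across fragments reaches P2, P5.
P4 → P2 lies within Rel2.
Every dependency is enforceable on the fragments, so the decomposition is dependency-preserving.

none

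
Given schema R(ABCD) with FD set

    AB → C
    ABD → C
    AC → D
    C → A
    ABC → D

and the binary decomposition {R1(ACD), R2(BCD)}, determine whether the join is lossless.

Yes

Common attributes: R1 ∩ R2 = {CD}.
Closure of {CD}: C → A applies, adding A. So (CD)⁺ = {ACD}.
This closure contains every attribute of R1, so R1 ∩ R2 → R1. The join is lossless.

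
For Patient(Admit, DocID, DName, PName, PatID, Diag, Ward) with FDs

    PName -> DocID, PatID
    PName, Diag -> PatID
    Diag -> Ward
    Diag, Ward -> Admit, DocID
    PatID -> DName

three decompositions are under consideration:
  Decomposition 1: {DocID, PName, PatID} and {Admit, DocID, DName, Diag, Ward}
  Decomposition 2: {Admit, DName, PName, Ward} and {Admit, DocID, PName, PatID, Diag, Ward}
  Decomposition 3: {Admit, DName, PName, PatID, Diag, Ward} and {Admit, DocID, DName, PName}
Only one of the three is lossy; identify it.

Decomposition 1: common = {DocID}, closure = {DocID} → lossy.
Decomposition 2: common = {Admit, PName, Ward}, closure = {Admit, DocID, DName, PName, PatID, Ward} → lossless.
Decomposition 3: common = {Admit, DName, PName}, closure = {Admit, DocID, DName, PName, PatID} → lossless.

Decomposition 1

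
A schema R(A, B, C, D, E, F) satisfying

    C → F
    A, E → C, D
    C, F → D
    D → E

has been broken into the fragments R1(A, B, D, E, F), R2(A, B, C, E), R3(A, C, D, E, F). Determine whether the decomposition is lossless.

Chase test. Columns are A, B, C, D, E, F; row i has aⱼ where attribute j ∈ Ri, else bᵢⱼ.
Initial tableau (one row per fragment):
  row 1: a1 a2 b13 a4 a5 a6
  row 2: a1 a2 a3 b24 a5 b26
  row 3: a1 b32 a3 a4 a5 a6
Rows 2 and 3 agree on C; apply C→F and equate their F entries.
Rows 1 and 2 agree on A, E; apply A, E→C, D and equate their C, D entries.
Row 1 is now all distinguished symbols — the join is lossless.

Yes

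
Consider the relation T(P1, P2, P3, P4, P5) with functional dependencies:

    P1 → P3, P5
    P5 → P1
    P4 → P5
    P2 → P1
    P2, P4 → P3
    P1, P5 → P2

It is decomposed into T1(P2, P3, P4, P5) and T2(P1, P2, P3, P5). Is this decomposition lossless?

Common attributes: T1 ∩ T2 = {P2, P3, P5}.
Closure of {P2, P3, P5}: P5 → P1 applies, adding P1. So (P2, P3, P5)⁺ = {P1, P2, P3, P5}.
This closure contains every attribute of T2, so T1 ∩ T2 → T2. The join is lossless.

Yes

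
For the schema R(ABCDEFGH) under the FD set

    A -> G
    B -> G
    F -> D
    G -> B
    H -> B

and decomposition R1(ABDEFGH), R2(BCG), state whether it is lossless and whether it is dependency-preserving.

Lossless test: (BG)⁺ = {BG}, which is a superkey of neither fragment — lossy.
Dependency preservation: every FD's attributes lie within a single fragment, so each can be enforced locally — preserved.

lossy but dependency-preserving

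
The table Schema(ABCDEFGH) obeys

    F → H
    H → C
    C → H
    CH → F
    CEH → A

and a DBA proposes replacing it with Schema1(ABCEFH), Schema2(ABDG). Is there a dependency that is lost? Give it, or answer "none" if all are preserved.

none

F → H lies within Schema1.
H → C lies within Schema1.
C → H lies within Schema1.
CH → F lies within Schema1.
CEH → A lies within Schema1.
Every dependency is enforceable on the fragments, so the decomposition is dependency-preserving.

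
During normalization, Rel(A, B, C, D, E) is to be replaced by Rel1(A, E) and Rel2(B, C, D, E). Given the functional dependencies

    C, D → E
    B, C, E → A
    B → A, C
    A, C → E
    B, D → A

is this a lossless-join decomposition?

No

Common attributes: Rel1 ∩ Rel2 = {E}.
No dependency enlarges {E}, so (E)⁺ = {E}.
The closure contains neither all of Rel1 = {A, E} nor all of Rel2 = {B, C, D, E}, so the common attributes are not a superkey of either fragment. The join is lossy.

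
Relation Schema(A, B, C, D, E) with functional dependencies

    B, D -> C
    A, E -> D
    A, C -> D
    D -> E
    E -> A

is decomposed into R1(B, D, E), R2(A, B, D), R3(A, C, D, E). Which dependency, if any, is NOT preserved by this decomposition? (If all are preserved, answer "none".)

B, D -> C

Check B, D → C: no single fragment contains all of {B, C, D}, and the restricted closure of {B, D} across the fragments never reaches {C}.
A, E → D is preserved.
A, C → D is preserved.
D → E is preserved.
E → A is preserved.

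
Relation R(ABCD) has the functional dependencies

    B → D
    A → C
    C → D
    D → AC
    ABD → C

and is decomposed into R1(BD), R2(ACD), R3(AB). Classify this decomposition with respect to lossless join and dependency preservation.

Lossless test (chase): Rows 1 and 3 agree on B; apply B→D and equate their D entries. Rows 2 and 3 agree on A; apply A→C and equate their C entries. Rows 1 and 2 agree on D; apply D→AC and equate their AC entries. Row 1 is now all distinguished symbols — the join is lossless.
Dependency preservation: ABD → C is not contained in any single fragment, but the restricted closure of its left-hand side across the fragments still reaches the right-hand side; the remaining FDs each lie inside some fragment. All dependencies are preserved.

lossless and dependency-preserving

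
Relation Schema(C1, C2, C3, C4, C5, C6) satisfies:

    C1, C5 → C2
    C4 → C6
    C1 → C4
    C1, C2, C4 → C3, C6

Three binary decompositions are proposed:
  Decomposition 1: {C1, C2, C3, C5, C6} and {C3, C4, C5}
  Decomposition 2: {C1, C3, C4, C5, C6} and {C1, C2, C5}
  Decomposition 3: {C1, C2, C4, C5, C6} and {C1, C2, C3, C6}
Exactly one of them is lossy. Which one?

Decomposition 1

Decomposition 1: common = {C3, C5}, closure = {C3, C5} → lossy.
Decomposition 2: common = {C1, C5}, closure = {C1, C2, C3, C4, C5, C6} → lossless.
Decomposition 3: common = {C1, C2, C6}, closure = {C1, C2, C3, C4, C6} → lossless.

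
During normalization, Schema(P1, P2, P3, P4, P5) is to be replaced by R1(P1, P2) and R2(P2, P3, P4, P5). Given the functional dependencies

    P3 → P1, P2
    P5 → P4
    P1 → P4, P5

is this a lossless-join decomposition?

Common attributes: R1 ∩ R2 = {P2}.
No dependency enlarges {P2}, so (P2)⁺ = {P2}.
The closure contains neither all of R1 = {P1, P2} nor all of R2 = {P2, P3, P4, P5}, so the common attributes are not a superkey of either fragment. The join is lossy.

No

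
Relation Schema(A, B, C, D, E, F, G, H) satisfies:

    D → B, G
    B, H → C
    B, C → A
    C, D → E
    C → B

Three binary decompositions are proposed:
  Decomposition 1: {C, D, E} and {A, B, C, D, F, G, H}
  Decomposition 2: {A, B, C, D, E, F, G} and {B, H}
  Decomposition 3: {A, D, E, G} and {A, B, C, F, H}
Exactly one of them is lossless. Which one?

Decomposition 1

Decomposition 1: common = {C, D}, closure = {A, B, C, D, E, G} → lossless.
Decomposition 2: common = {B}, closure = {B} → lossy.
Decomposition 3: common = {A}, closure = {A} → lossy.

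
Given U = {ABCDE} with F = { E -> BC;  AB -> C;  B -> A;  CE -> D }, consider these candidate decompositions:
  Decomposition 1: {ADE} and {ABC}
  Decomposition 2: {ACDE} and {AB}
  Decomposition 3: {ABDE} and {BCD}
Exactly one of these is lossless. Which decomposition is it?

Decomposition 3

Decomposition 1: common = {A}, closure = {A} → lossy.
Decomposition 2: common = {A}, closure = {A} → lossy.
Decomposition 3: common = {BD}, closure = {ABCD} → lossless.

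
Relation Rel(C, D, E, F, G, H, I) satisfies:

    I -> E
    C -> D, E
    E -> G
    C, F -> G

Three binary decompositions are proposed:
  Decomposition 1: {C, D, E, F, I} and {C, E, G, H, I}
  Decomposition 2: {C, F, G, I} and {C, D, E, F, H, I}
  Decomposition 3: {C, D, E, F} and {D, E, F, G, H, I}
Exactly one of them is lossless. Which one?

Decomposition 2

Decomposition 1: common = {C, E, I}, closure = {C, D, E, G, I} → lossy.
Decomposition 2: common = {C, F, I}, closure = {C, D, E, F, G, I} → lossless.
Decomposition 3: common = {D, E, F}, closure = {D, E, F, G} → lossy.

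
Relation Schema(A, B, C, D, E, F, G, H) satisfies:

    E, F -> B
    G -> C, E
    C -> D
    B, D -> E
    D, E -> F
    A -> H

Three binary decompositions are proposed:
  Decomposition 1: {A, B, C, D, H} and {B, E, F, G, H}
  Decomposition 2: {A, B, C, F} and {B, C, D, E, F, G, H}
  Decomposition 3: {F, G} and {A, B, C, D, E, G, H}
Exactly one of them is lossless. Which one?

Decomposition 1: common = {B, H}, closure = {B, H} → lossy.
Decomposition 2: common = {B, C, F}, closure = {B, C, D, E, F} → lossy.
Decomposition 3: common = {G}, closure = {B, C, D, E, F, G} → lossless.

Decomposition 3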